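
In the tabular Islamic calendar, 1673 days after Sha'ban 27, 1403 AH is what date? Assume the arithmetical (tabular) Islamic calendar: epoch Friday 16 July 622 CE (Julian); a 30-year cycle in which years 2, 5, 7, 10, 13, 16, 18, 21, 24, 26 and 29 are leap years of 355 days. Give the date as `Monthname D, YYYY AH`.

JDN of Sha'ban 27, 1403 AH = 2445495.
2445495 + 1673 = 2447168.
JDN 2447168 in the tabular Islamic calendar is Jumada al-Awwal 17, 1408 AH.

Jumada al-Awwal 17, 1408 AH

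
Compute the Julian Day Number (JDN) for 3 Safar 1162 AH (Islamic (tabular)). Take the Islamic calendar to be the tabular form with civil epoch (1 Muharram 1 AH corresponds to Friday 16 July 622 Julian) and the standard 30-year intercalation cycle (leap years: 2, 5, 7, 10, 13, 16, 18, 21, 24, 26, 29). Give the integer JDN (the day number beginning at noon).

2359892

Equivalently 23 January 1749 (Gregorian).
JDN 2400001 is 17 November 1858 CE (Gregorian), MJD 0; the target day is −40109 days from there, so JDN = 2359892.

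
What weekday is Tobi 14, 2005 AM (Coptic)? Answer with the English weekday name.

Equivalently 24 January 2289 Gregorian, JDN 2557124.
JDN 2557124 mod 7 = 3, and JDN 0 was a Monday, so this is a Thursday.

Thursday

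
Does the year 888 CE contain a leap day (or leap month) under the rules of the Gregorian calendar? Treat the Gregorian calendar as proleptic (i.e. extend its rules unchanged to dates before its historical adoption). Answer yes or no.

yes

888 is divisible by 4 and not by 100, so it is a leap year.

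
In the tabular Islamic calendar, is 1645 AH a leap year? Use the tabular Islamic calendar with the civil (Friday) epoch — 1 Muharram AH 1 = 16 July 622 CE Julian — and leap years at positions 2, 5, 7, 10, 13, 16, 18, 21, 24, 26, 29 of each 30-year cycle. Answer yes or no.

Year 1645 AH is year 25 of its 30-year cycle; leap positions are 2, 5, 7, 10, 13, 16, 18, 21, 24, 26, 29, so it is a common year (354 days).

no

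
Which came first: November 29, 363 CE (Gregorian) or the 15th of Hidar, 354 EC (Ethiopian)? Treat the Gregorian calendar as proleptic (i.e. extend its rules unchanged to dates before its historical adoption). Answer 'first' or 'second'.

second

Converting both to JDN: 1853975 vs 1853228; the smaller is the second.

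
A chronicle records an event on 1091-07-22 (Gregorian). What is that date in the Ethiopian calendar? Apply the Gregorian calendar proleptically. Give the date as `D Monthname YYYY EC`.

22 Hamle 1083 EC

Both dates share Julian Day Number 2119742; in the Ethiopian calendar that is 22 Hamle 1083 EC.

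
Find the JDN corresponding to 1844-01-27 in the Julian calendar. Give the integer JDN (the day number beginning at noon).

2394605

Equivalently 8 February 1844 (Gregorian).
JDN 2299161 is 15 October 1582 CE (Gregorian); the target day is +95444 days from there, so JDN = 2394605.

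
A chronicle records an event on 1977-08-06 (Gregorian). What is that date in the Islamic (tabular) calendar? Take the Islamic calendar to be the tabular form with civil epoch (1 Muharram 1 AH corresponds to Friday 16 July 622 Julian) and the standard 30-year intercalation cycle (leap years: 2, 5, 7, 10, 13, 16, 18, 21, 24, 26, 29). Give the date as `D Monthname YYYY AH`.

Julian Day Number of the source date = 2443362.
Converting JDN 2443362 to the tabular Islamic calendar gives 20 Sha'ban 1397 AH.

20 Sha'ban 1397 AH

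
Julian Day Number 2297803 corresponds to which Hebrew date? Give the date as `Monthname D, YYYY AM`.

Shevat 19, 5339 AM

The proleptic Gregorian equivalent of JDN 2297803 is 26 January 1579.
In the Hebrew calendar that day is Shevat 19, 5339 AM.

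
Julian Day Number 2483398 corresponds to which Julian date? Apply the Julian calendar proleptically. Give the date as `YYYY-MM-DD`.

2087-03-05

JDN 2483398 is 18 March 2087 in the Gregorian calendar.
In the Julian calendar that day is 2087-03-05.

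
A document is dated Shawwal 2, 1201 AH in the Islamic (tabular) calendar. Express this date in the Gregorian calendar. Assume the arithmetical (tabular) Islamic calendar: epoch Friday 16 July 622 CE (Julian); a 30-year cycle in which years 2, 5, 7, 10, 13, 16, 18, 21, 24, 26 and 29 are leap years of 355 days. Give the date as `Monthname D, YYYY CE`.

July 18, 1787 CE

Both dates share Julian Day Number 2373947; in the Gregorian calendar that is 18 July 1787 CE.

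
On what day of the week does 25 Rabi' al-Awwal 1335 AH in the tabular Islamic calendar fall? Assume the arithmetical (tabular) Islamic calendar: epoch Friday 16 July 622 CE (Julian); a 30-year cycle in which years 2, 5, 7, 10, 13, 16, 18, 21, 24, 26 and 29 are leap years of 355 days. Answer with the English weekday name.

In the Gregorian calendar this is 19 January 1917 (JDN 2421248).
Since JDN mod 7 = 4 (0 = Monday), the day is Friday.

Friday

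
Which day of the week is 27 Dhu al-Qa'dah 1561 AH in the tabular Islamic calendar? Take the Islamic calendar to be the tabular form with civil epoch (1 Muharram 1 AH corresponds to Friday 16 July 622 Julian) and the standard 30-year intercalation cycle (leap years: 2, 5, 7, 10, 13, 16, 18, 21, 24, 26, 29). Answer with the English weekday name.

In the Gregorian calendar this is 21 December 2136 (JDN 2501573).
2501573 ≡ 4 (mod 7); counting from Monday = 0 gives Friday.

Friday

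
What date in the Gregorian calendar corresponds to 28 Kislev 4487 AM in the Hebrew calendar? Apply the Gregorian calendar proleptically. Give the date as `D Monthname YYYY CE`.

1 December 726 CE

Julian Day Number of the source date = 1986560.
Converting JDN 1986560 to the Gregorian calendar gives 1 December 726 CE.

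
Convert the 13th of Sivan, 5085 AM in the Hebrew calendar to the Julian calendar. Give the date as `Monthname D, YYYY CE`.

May 26, 1325 CE

Both dates share Julian Day Number 2205160; in the Julian calendar that is 26 May 1325 CE.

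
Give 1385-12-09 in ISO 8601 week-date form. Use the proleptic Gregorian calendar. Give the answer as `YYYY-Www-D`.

1385-W49-5

The weekday is Friday (ISO weekday 5).
That Friday belongs to ISO week 49 of ISO year 1385.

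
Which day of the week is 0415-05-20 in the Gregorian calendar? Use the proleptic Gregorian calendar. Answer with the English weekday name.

Wednesday

Since JDN mod 7 = 2 (0 = Monday), the day is Wednesday.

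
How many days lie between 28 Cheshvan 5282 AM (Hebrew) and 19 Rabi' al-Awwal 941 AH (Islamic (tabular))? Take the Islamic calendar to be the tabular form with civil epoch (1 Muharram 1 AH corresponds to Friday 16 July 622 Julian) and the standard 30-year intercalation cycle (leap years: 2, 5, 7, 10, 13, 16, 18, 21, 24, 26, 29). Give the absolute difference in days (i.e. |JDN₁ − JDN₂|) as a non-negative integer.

4717

First date → JDN 2276905; second date → JDN 2281622.
The interval is |2276905 − 2281622| = 4717 days.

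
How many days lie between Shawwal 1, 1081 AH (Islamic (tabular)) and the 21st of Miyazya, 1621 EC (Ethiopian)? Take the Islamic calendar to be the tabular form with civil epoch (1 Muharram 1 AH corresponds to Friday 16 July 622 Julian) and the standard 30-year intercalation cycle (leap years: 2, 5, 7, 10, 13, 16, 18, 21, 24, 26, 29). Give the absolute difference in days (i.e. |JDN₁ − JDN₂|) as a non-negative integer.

15266

First date → JDN 2331422; second date → JDN 2316156.
The interval is |2331422 − 2316156| = 15266 days.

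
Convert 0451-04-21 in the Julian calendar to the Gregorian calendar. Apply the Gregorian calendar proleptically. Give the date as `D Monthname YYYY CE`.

22 April 451 CE

At this point the Julian calendar is 1 day behind the Gregorian.
21 April 451 Julian + 1 day → 22 April 451 Gregorian.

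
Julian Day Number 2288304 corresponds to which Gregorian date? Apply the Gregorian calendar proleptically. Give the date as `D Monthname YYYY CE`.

23 January 1553 CE

Counting from JDN 2299161 = 15 Oct 1582 gives an offset of -10857 days.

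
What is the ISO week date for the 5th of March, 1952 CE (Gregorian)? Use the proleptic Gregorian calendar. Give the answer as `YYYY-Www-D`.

The weekday is Wednesday (ISO weekday 3).
That Wednesday belongs to ISO week 10 of ISO year 1952.

1952-W10-3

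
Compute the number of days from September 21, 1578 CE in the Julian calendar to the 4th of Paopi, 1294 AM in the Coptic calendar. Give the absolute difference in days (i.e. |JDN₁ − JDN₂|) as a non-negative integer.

First date → JDN 2297686; second date → JDN 2297331.
The interval is |2297686 − 2297331| = 355 days.

355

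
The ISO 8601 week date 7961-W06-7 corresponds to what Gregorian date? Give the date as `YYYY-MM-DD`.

ISO week 1 of 7961 is the week containing the first Thursday of 7961.
Week 6, day 7 (Sunday) lands on 7961-02-12.

7961-02-12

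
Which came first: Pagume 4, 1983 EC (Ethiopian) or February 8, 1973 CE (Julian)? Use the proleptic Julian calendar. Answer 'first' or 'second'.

Converting both to JDN: 2448509 vs 2441735; the smaller is the second.

second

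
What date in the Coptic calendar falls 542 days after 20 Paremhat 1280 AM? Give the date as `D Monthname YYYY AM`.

12 Thout 1282 AM

Counting 542 days forward from JDN 2292384 reaches JDN 2292926, which is 12 Thout 1282 AM.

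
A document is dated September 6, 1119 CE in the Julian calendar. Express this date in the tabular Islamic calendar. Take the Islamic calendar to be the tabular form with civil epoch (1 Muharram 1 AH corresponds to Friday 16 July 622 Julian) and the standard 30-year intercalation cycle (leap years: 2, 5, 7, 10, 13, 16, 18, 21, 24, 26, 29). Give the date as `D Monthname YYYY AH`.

Julian Day Number of the source date = 2130021.
Converting JDN 2130021 to the tabular Islamic calendar gives 28 Jumada al-Awwal 513 AH.

28 Jumada al-Awwal 513 AH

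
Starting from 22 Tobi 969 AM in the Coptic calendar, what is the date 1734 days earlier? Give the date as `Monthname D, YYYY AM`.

Counting 1734 days back from JDN 2178733 reaches JDN 2176999, which is Parmouti 24, 964 AM.

Parmouti 24, 964 AM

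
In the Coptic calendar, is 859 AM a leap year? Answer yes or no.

yes

859 mod 4 = 3; in the Coptic calendar a year is leap when year mod 4 = 3, so it is a leap year.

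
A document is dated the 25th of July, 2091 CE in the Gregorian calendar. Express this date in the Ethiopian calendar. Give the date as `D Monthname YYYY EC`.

Julian Day Number of the source date = 2484988.
Converting JDN 2484988 to the Ethiopian calendar gives 18 Hamle 2083 EC.

18 Hamle 2083 EC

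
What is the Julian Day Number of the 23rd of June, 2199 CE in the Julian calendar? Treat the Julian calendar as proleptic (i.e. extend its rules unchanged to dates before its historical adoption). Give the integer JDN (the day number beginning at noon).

2524416

In the Gregorian calendar the same day is 7 July 2199.
JDN 2299161 is 15 October 1582 CE (Gregorian); the target day is +225255 days from there, so JDN = 2524416.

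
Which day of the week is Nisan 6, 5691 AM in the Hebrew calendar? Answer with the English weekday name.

Tuesday

This is JDN 2426425 (24 March 1931 Gregorian).
JDN 2426425 mod 7 = 1, and JDN 0 was a Monday, so this is a Tuesday.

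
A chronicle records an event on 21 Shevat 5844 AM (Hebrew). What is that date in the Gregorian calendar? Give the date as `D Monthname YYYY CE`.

Julian Day Number of the source date = 2482253.
Converting JDN 2482253 to the Gregorian calendar gives 28 January 2084 CE.

28 January 2084 CE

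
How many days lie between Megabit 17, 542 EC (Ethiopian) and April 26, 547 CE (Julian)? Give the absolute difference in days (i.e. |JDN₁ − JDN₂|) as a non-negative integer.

1052

First date → JDN 1922017; second date → JDN 1920965.
The interval is |1922017 − 1920965| = 1052 days.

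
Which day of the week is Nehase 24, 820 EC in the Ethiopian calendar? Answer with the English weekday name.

In the proleptic Gregorian calendar this is 21 August 828 (JDN 2023714).
Since JDN mod 7 = 0 (0 = Monday), the day is Monday.

Monday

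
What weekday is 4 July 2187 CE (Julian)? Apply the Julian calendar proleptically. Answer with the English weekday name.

In the Gregorian calendar this is 18 July 2187 (JDN 2520044).
JDN 2520044 mod 7 = 2, and JDN 0 was a Monday, so this is a Wednesday.

Wednesday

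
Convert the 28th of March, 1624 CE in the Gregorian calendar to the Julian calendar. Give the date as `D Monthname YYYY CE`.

The Julian–Gregorian offset here is 10 days (Julian trailing).
28 March 1624 Gregorian − 10 days → 18 March 1624 Julian.

18 March 1624 CE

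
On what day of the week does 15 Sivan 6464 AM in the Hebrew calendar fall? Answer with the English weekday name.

Friday

In the Gregorian calendar this is 10 June 2704 (JDN 2708836).
JDN 2708836 mod 7 = 4, and JDN 0 was a Monday, so this is a Friday.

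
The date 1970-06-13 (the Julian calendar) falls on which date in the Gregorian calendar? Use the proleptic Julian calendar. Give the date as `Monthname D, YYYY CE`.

June 26, 1970 CE

For dates in this range the Gregorian date is 13 days ahead of the Julian.
13 June 1970 Julian + 13 days → 26 June 1970 Gregorian.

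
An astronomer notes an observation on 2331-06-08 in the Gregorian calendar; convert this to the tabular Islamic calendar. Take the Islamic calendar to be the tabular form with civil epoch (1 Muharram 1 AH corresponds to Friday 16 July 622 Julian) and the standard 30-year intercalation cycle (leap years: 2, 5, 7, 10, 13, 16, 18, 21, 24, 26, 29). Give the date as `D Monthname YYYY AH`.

1 Jumada al-Awwal 1762 AH

Julian Day Number of the source date = 2572598.
Converting JDN 2572598 to the tabular Islamic calendar gives 1 Jumada al-Awwal 1762 AH.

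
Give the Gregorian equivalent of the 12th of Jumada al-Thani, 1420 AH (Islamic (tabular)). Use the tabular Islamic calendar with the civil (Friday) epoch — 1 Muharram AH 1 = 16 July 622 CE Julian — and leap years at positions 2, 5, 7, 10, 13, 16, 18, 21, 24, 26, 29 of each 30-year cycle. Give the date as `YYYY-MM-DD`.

1999-09-23

Julian Day Number of the source date = 2451445.
Converting JDN 2451445 to the Gregorian calendar gives 23 September 1999 CE.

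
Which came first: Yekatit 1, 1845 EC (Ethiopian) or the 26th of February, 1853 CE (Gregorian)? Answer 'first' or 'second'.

The two dates have Julian Day Numbers 2397892 and 2397911 respectively.
Since 2397892 < 2397911, the first date comes first.

first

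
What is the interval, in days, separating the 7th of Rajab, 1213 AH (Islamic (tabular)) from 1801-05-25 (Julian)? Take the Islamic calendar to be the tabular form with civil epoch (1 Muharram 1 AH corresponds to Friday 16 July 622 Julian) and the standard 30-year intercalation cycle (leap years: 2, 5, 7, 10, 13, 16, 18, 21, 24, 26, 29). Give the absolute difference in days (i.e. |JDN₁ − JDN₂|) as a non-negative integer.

First date → JDN 2378115; second date → JDN 2379018.
The interval is |2378115 − 2379018| = 903 days.

903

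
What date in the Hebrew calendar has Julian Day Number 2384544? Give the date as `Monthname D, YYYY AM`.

Tammuz 27, 5576 AM

The Gregorian equivalent of JDN 2384544 is 23 July 1816.
In the Hebrew calendar that day is Tammuz 27, 5576 AM.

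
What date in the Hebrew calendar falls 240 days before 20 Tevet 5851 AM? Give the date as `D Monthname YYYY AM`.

15 Iyar 5850 AM

Counting 240 days back from JDN 2484792 reaches JDN 2484552, which is 15 Iyar 5850 AM.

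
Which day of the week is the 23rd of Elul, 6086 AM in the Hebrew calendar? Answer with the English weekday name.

Tuesday

This is JDN 2570877 (21 September 2326 Gregorian).
JDN 2570877 mod 7 = 1, and JDN 0 was a Monday, so this is a Tuesday.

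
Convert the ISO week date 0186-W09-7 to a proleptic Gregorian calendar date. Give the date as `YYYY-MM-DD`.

0186-03-05

ISO week 1 of 186 is the week containing the first Thursday of 186.
Week 9, day 7 (Sunday) lands on 0186-03-05.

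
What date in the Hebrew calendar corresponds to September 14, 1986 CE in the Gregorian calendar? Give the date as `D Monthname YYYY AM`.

10 Elul 5746 AM

Julian Day Number of the source date = 2446688.
Converting JDN 2446688 to the Hebrew calendar gives 10 Elul 5746 AM.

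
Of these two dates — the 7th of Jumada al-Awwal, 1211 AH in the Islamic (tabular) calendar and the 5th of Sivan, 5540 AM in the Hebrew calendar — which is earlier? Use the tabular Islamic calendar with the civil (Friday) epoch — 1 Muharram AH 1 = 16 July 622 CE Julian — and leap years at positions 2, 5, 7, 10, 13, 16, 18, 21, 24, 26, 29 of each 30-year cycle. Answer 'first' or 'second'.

second

The two dates have Julian Day Numbers 2377348 and 2371351 respectively.
Since 2371351 < 2377348, the second date comes first.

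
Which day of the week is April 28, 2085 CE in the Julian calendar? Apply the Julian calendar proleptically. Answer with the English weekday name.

Friday

Equivalently 11 May 2085 Gregorian, JDN 2482722.
2482722 ≡ 4 (mod 7); counting from Monday = 0 gives Friday.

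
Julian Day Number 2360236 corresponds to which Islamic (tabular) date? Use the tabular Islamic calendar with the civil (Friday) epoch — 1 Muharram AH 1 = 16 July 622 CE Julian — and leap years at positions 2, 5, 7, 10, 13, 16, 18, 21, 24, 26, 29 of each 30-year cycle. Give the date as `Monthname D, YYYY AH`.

Muharram 23, 1163 AH

JDN 2360236 is 2 January 1750 in the Gregorian calendar.
In the tabular Islamic calendar that day is Muharram 23, 1163 AH.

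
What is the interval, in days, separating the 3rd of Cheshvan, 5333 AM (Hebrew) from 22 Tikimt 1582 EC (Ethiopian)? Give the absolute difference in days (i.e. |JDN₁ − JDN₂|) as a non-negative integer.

JDN of the first date = 2295514.
JDN of the second date = 2301732.
|2301732 − 2295514| = 6218.

6218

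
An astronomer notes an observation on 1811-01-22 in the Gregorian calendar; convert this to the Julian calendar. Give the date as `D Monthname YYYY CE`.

10 January 1811 CE

The Julian–Gregorian offset here is 12 days (Julian trailing).
22 January 1811 Gregorian − 12 days → 10 January 1811 Julian.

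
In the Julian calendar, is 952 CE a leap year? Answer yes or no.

952 mod 4 = 0, so it is a leap year in the Julian calendar.

yes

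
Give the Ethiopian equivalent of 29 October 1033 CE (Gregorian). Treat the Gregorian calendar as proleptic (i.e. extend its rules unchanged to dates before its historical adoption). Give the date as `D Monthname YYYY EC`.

Julian Day Number of the source date = 2098657.
Converting JDN 2098657 to the Ethiopian calendar gives 26 Tikimt 1026 EC.

26 Tikimt 1026 EC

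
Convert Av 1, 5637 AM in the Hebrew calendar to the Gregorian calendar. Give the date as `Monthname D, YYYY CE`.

July 11, 1877 CE

Both dates share Julian Day Number 2406812; in the Gregorian calendar that is 11 July 1877 CE.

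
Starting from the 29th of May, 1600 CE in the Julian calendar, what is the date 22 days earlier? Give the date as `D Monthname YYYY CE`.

Counting 22 days back from JDN 2305607 reaches JDN 2305585, which is 7 May 1600 CE.

7 May 1600 CE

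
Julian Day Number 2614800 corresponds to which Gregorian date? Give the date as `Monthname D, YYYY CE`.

December 23, 2446 CE

Counting from JDN 2299161 = 15 Oct 1582 gives an offset of 315639 days.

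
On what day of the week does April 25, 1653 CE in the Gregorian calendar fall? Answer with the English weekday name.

JDN 2324921 mod 7 = 4, and JDN 0 was a Monday, so this is a Friday.

Friday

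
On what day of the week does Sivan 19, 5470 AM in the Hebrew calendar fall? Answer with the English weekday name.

Tuesday

In the Gregorian calendar this is 17 June 1710 (JDN 2345792).
JDN 2345792 mod 7 = 1, and JDN 0 was a Monday, so this is a Tuesday.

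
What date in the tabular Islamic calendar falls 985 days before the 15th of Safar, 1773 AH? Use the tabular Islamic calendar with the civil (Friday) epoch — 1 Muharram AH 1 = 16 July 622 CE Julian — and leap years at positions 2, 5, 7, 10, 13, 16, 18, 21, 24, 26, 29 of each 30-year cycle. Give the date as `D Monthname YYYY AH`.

5 Jumada al-Awwal 1770 AH

Counting 985 days back from JDN 2576422 reaches JDN 2575437, which is 5 Jumada al-Awwal 1770 AH.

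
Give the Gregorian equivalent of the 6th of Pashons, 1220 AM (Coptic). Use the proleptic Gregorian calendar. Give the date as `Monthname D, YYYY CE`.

May 11, 1504 CE

Both dates share Julian Day Number 2270515; in the Gregorian calendar that is 11 May 1504 CE.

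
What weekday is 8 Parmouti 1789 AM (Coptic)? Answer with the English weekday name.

This is JDN 2478314 (16 April 2073 Gregorian).
Since JDN mod 7 = 6 (0 = Monday), the day is Sunday.

Sunday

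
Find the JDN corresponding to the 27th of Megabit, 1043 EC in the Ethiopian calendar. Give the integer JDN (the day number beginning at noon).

2105017

Equivalently 29 March 1051 (proleptic Gregorian).
JDN 2400001 is 17 November 1858 CE (Gregorian), MJD 0; the target day is −294984 days from there, so JDN = 2105017.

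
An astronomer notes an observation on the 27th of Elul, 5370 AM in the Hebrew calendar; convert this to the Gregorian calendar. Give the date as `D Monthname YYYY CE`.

Both dates share Julian Day Number 2309358; in the Gregorian calendar that is 15 September 1610 CE.

15 September 1610 CE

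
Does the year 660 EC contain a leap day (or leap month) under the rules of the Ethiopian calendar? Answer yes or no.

660 mod 4 = 0; in the Ethiopian calendar a year is leap when year mod 4 = 3, so it is a common year.

no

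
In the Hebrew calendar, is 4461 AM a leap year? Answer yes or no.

Hebrew year 4461 is year 15 of its 19-year Metonic cycle; leap years are at positions 3, 6, 8, 11, 14, 17, 19, so it is a common year (12 months).

no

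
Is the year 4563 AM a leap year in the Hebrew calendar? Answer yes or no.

Hebrew year 4563 is year 3 of its 19-year Metonic cycle; leap years are at positions 3, 6, 8, 11, 14, 17, 19, so it is a leap year (13 months).

yes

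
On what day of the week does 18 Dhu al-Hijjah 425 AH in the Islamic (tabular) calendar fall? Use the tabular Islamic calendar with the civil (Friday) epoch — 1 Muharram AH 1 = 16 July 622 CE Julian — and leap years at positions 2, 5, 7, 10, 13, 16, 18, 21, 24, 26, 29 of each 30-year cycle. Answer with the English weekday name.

Sunday

In the proleptic Gregorian calendar this is 9 November 1034 (JDN 2099033).
2099033 ≡ 6 (mod 7); counting from Monday = 0 gives Sunday.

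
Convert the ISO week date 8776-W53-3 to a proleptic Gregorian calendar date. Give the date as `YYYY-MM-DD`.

8776-12-29

ISO week 1 of 8776 is the week containing the first Thursday of 8776.
Week 53, day 3 (Wednesday) lands on 8776-12-29.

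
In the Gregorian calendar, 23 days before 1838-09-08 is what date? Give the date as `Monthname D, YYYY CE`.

Counting 23 days back from JDN 2392626 reaches JDN 2392603, which is August 16, 1838 CE.

August 16, 1838 CE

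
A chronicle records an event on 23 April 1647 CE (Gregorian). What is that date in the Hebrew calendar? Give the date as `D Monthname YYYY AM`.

Both dates share Julian Day Number 2322727; in the Hebrew calendar that is 18 Nisan 5407 AM.

18 Nisan 5407 AM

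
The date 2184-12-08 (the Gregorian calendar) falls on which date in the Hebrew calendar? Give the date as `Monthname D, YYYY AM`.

Tevet 4, 5945 AM

Both dates share Julian Day Number 2519092; in the Hebrew calendar that is 4 Tevet 5945 AM.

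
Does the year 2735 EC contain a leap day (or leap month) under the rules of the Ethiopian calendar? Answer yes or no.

2735 mod 4 = 3; in the Ethiopian calendar a year is leap when year mod 4 = 3, so it is a leap year.

yes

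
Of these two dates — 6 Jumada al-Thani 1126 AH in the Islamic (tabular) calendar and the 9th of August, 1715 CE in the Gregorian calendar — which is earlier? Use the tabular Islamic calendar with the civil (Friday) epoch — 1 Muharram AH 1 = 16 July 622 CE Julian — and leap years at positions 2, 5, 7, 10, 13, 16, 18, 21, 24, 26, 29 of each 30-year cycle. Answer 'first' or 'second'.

Converting both to JDN: 2347255 vs 2347671; the smaller is the first.

first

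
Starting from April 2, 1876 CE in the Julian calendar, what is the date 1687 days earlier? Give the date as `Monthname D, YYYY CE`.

JDN of April 2, 1876 CE = 2406359.
2406359 − 1687 = 2404672.
JDN 2404672 in the Julian calendar is August 20, 1871 CE.

August 20, 1871 CE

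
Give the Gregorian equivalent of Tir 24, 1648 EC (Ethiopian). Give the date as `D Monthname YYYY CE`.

30 January 1656 CE

Both dates share Julian Day Number 2325931; in the Gregorian calendar that is 30 January 1656 CE.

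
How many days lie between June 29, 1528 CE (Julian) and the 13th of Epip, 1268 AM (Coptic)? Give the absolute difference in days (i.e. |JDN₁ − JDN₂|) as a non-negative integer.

8774

First date → JDN 2279340; second date → JDN 2288114.
The interval is |2279340 − 2288114| = 8774 days.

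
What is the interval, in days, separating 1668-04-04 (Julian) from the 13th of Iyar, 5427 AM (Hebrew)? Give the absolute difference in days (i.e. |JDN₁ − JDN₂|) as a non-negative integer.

JDN of the first date = 2330389.
JDN of the second date = 2330046.
|2330046 − 2330389| = 343.

343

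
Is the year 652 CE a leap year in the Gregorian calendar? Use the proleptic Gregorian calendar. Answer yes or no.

652 is divisible by 4 and not by 100, so it is a leap year.

yes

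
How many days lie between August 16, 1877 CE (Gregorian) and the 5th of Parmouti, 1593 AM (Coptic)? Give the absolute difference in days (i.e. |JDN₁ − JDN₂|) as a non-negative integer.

First date → JDN 2406848; second date → JDN 2406722.
The interval is |2406848 − 2406722| = 126 days.

126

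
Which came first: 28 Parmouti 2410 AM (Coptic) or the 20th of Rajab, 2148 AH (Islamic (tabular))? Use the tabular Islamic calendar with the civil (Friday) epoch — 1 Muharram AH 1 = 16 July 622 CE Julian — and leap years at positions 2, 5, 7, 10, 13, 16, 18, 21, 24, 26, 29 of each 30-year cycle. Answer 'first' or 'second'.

first

The two dates have Julian Day Numbers 2705154 and 2709461 respectively.
Since 2705154 < 2709461, the first date comes first.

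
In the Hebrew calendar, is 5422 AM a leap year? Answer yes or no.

no

Hebrew year 5422 is year 7 of its 19-year Metonic cycle; leap years are at positions 3, 6, 8, 11, 14, 17, 19, so it is a common year (12 months).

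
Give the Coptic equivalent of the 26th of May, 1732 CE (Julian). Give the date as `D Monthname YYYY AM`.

1 Paoni 1448 AM

Both dates share Julian Day Number 2353817; in the Coptic calendar that is 1 Paoni 1448 AM.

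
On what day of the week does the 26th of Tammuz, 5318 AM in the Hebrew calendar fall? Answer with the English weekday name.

This is JDN 2290310 (22 July 1558 Gregorian).
Since JDN mod 7 = 1 (0 = Monday), the day is Tuesday.

Tuesday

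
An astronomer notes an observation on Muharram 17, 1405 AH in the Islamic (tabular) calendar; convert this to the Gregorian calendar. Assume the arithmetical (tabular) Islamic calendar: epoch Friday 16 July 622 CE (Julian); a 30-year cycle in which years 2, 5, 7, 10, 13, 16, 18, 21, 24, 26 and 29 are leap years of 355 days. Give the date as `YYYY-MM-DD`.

1984-10-13

Both dates share Julian Day Number 2445987; in the Gregorian calendar that is 13 October 1984 CE.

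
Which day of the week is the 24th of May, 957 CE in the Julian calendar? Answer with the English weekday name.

Equivalently 29 May 957 Gregorian, JDN 2070746.
2070746 ≡ 6 (mod 7); counting from Monday = 0 gives Sunday.

Sunday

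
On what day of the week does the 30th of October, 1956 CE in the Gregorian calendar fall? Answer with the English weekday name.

Tuesday

Since JDN mod 7 = 1 (0 = Monday), the day is Tuesday.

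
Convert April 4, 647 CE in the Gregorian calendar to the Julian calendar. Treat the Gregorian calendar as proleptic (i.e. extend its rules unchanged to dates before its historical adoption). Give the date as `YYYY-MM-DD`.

For dates in this range the Gregorian date is 3 days ahead of the Julian.
4 April 647 Gregorian − 3 days → 1 April 647 Julian.

0647-04-01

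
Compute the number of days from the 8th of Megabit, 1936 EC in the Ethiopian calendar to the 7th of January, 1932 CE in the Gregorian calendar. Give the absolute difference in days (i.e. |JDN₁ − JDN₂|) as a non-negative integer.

4453

JDN of the first date = 2431167.
JDN of the second date = 2426714.
|2426714 − 2431167| = 4453.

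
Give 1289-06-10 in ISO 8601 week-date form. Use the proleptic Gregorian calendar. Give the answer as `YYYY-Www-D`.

1289-W23-5

The weekday is Friday (ISO weekday 5).
That Friday belongs to ISO week 23 of ISO year 1289.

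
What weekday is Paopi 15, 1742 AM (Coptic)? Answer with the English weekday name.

Saturday

Equivalently 25 October 2025 Gregorian, JDN 2460974.
JDN 2460974 mod 7 = 5, and JDN 0 was a Monday, so this is a Saturday.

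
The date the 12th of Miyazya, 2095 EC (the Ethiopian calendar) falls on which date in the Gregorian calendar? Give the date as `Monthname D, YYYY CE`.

Both dates share Julian Day Number 2489275; in the Gregorian calendar that is 21 April 2103 CE.

April 21, 2103 CE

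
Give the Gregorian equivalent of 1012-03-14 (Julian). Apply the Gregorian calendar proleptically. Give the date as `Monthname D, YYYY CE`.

At this point the Julian calendar is 6 days behind the Gregorian.
14 March 1012 Julian + 6 days → 20 March 1012 Gregorian.

March 20, 1012 CE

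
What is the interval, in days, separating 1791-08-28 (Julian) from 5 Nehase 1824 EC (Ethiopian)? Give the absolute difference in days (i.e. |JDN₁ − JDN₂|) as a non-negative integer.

First date → JDN 2375460; second date → JDN 2390406.
The interval is |2375460 − 2390406| = 14946 days.

14946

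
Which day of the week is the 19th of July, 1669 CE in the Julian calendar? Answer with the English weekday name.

Monday

This is JDN 2330860 (29 July 1669 Gregorian).
Since JDN mod 7 = 0 (0 = Monday), the day is Monday.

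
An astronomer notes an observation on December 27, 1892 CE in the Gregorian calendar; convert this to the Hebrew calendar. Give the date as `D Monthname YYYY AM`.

Both dates share Julian Day Number 2412460; in the Hebrew calendar that is 8 Tevet 5653 AM.

8 Tevet 5653 AM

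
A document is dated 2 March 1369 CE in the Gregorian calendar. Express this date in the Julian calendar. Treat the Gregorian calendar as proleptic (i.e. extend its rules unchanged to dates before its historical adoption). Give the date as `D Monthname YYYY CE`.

At this point the Julian calendar is 8 days behind the Gregorian.
2 March 1369 Gregorian − 8 days → 22 February 1369 Julian.

22 February 1369 CE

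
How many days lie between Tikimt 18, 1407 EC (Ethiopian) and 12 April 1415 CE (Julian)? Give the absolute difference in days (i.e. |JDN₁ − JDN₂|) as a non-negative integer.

179

JDN of the first date = 2237809.
JDN of the second date = 2237988.
|2237988 − 2237809| = 179.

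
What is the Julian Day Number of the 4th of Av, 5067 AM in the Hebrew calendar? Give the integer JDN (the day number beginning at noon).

Equivalently 12 July 1307 (proleptic Gregorian).
JDN 2400001 is 17 November 1858 CE (Gregorian), MJD 0; the target day is −201377 days from there, so JDN = 2198624.

2198624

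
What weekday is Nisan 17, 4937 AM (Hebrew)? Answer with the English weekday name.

Saturday

This is JDN 2151035 (26 March 1177 Gregorian).
2151035 ≡ 5 (mod 7); counting from Monday = 0 gives Saturday.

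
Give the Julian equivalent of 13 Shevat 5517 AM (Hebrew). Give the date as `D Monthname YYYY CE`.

Julian Day Number of the source date = 2362825.
Converting JDN 2362825 to the Julian calendar gives 23 January 1757 CE.

23 January 1757 CE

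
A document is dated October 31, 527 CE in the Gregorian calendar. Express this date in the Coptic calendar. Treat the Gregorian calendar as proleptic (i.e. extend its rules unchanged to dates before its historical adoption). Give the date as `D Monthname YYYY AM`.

1 Hathor 244 AM

Julian Day Number of the source date = 1913846.
Converting JDN 1913846 to the Coptic calendar gives 1 Hathor 244 AM.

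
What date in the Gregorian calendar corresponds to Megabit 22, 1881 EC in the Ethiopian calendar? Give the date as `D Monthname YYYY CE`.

Julian Day Number of the source date = 2411092.
Converting JDN 2411092 to the Gregorian calendar gives 30 March 1889 CE.

30 March 1889 CE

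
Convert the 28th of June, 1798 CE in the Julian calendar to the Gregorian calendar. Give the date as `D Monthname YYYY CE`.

9 July 1798 CE

The Julian–Gregorian offset here is 11 days (Julian trailing).
28 June 1798 Julian + 11 days → 9 July 1798 Gregorian.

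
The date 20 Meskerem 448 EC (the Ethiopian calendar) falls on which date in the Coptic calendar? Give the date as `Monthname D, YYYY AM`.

Thout 20, 172 AM

The source date corresponds to 19 September 455 in the proleptic Gregorian calendar (JDN 1887507).
That day falls on 20 Thout 172 AM in the Coptic calendar.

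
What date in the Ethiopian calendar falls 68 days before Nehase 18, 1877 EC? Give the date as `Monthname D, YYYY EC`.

Sene 10, 1877 EC

JDN of Nehase 18, 1877 EC = 2409777.
2409777 − 68 = 2409709.
JDN 2409709 in the Ethiopian calendar is Sene 10, 1877 EC.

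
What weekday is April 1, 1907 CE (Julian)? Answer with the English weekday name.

Sunday

This is JDN 2417680 (14 April 1907 Gregorian).
2417680 ≡ 6 (mod 7); counting from Monday = 0 gives Sunday.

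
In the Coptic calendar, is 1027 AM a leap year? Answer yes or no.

1027 mod 4 = 3; in the Coptic calendar a year is leap when year mod 4 = 3, so it is a leap year.

yes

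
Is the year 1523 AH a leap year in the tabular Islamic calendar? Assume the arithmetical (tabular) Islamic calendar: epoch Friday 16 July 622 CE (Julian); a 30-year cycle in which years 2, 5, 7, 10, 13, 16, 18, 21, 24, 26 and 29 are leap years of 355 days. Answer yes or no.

Year 1523 AH is year 23 of its 30-year cycle; leap positions are 2, 5, 7, 10, 13, 16, 18, 21, 24, 26, 29, so it is a common year (354 days).

no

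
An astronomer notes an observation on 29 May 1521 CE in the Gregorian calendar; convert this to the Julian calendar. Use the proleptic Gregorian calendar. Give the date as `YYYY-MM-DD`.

For dates in this range the Gregorian date is 10 days ahead of the Julian.
29 May 1521 Gregorian − 10 days → 19 May 1521 Julian.

1521-05-19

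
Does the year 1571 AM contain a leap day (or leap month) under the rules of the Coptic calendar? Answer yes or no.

yes

1571 mod 4 = 3; in the Coptic calendar a year is leap when year mod 4 = 3, so it is a leap year.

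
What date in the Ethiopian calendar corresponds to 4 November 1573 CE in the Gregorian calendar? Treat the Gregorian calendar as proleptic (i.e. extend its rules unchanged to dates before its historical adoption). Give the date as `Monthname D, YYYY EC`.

Tikimt 28, 1566 EC

Julian Day Number of the source date = 2295894.
Converting JDN 2295894 to the Ethiopian calendar gives 28 Tikimt 1566 EC.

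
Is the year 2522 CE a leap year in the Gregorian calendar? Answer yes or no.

no

2522 is not divisible by 4, so it is a common year.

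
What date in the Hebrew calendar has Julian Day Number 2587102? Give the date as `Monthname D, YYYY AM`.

Adar 6, 6131 AM

JDN 2587102 is 22 February 2371 in the Gregorian calendar.
In the Hebrew calendar that day is Adar 6, 6131 AM.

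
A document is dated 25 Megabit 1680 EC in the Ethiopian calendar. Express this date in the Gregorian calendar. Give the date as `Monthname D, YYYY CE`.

March 31, 1688 CE

Julian Day Number of the source date = 2337680.
Converting JDN 2337680 to the Gregorian calendar gives 31 March 1688 CE.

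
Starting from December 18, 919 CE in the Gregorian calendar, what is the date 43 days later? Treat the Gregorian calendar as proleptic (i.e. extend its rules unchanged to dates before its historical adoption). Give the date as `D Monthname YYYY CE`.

JDN of December 18, 919 CE = 2057069.
2057069 + 43 = 2057112.
JDN 2057112 in the Gregorian calendar is 30 January 920 CE.

30 January 920 CE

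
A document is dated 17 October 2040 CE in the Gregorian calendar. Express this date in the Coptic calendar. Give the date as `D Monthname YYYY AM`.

7 Paopi 1757 AM

Both dates share Julian Day Number 2466445; in the Coptic calendar that is 7 Paopi 1757 AM.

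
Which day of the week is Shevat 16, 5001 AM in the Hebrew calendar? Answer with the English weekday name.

In the proleptic Gregorian calendar this is 5 February 1241 (JDN 2174362).
JDN 2174362 mod 7 = 1, and JDN 0 was a Monday, so this is a Tuesday.

Tuesday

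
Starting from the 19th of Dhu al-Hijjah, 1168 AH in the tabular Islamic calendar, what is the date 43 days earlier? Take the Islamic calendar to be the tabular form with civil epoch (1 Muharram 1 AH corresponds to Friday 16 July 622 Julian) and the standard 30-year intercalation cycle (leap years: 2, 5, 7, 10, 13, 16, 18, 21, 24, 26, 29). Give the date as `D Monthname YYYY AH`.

Counting 43 days back from JDN 2362329 reaches JDN 2362286, which is 6 Dhu al-Qa'dah 1168 AH.

6 Dhu al-Qa'dah 1168 AH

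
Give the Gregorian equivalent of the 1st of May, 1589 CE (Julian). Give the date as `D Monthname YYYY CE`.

11 May 1589 CE

At this point the Julian calendar is 10 days behind the Gregorian.
1 May 1589 Julian + 10 days → 11 May 1589 Gregorian.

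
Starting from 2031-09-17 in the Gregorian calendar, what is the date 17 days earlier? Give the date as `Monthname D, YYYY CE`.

The starting date is JDN 2463127; 2463127 − 17 = 2463110.
JDN 2463110 corresponds to August 31, 2031 CE.

August 31, 2031 CE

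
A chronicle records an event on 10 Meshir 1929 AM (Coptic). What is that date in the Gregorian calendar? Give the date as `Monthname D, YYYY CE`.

Both dates share Julian Day Number 2529391; in the Gregorian calendar that is 19 February 2213 CE.

February 19, 2213 CE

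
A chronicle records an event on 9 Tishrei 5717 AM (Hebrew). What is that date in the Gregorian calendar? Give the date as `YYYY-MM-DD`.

1956-09-14

Julian Day Number of the source date = 2435731.
Converting JDN 2435731 to the Gregorian calendar gives 14 September 1956 CE.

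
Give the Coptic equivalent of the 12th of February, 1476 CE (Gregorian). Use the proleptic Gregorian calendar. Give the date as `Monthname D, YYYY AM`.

Julian Day Number of the source date = 2260200.
Converting JDN 2260200 to the Coptic calendar gives 8 Meshir 1192 AM.

Meshir 8, 1192 AM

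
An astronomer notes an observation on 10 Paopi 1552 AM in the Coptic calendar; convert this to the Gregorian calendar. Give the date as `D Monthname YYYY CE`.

Julian Day Number of the source date = 2391572.
Converting JDN 2391572 to the Gregorian calendar gives 20 October 1835 CE.

20 October 1835 CE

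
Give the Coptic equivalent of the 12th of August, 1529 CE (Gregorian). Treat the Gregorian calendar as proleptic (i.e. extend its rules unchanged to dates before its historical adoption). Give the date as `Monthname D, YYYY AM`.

Both dates share Julian Day Number 2279739; in the Coptic calendar that is 9 Mesori 1245 AM.

Mesori 9, 1245 AM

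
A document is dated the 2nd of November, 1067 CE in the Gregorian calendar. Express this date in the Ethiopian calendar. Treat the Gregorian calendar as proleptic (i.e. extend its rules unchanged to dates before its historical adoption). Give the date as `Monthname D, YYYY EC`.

Julian Day Number of the source date = 2111079.
Converting JDN 2111079 to the Ethiopian calendar gives 29 Tikimt 1060 EC.

Tikimt 29, 1060 EC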